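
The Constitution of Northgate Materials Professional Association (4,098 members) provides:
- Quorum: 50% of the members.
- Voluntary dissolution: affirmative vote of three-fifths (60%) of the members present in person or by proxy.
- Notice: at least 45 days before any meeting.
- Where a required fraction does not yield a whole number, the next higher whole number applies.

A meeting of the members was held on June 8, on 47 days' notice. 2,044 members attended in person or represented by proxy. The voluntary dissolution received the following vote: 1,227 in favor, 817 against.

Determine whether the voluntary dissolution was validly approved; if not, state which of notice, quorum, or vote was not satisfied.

Notice: 47 days given; 45 required. Satisfied.
Quorum: 50% of 4,098 = 2,049; 2,044 present. Not satisfied.
Vote: requires three-fifths of those present (2,044); 3/5 of 2044 = 1226.40, rounded up to 1227, so 1,227 needed; 1,227 in favor. Satisfied.

Invalid — quorum requirement not satisfied.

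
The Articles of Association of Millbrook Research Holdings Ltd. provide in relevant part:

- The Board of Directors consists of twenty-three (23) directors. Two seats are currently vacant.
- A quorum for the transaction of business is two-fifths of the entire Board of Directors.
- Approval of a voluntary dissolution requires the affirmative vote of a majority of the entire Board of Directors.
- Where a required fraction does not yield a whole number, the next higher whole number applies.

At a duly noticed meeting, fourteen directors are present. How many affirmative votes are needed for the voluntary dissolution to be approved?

The voluntary dissolution requires a majority of the entire Board of Directors (23).
A majority of 23 is 12.

12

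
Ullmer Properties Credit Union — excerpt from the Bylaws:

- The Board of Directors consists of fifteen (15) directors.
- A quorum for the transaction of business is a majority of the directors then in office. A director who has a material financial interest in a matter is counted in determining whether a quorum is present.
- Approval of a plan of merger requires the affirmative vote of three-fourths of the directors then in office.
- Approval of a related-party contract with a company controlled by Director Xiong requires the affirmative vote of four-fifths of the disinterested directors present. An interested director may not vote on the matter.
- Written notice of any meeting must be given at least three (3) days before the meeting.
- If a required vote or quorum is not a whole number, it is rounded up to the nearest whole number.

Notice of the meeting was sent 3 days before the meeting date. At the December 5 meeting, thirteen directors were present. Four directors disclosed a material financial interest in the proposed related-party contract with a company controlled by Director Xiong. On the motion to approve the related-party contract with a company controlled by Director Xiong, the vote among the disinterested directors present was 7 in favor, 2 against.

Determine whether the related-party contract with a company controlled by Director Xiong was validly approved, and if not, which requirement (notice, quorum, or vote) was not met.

Invalid — vote requirement not satisfied.

Notice: 3 days given; 3 required (3 ≥ 3). Satisfied.
Quorum: 13 present (interested directors count toward quorum); quorum is 8. Satisfied.
Vote: the related-party contract with a company controlled by Director Xiong requires four-fifths of the disinterested directors present (13 − 4 = 9). 4/5 of 9 = 7.20, rounded up to 8, so 8 affirmative votes are needed; 7 voted in favor. Not satisfied.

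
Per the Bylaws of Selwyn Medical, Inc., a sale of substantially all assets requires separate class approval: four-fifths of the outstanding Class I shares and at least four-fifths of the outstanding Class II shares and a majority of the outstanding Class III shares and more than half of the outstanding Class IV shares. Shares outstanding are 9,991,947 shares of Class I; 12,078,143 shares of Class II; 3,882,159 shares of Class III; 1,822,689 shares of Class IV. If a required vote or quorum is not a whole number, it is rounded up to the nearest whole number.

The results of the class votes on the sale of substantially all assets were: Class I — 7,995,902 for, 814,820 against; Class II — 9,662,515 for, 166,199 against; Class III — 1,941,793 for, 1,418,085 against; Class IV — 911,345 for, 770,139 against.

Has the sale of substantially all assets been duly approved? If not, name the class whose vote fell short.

Class I: 4/5 of 9991947 = 7993557.60, rounded up to 7993558; 7,993,558 required, 7,995,902 in favor — approved.
Class II: 4/5 of 12078143 = 9662514.40, rounded up to 9662515; 9,662,515 required, 9,662,515 in favor — approved.
Class III: a majority of 3882159 is 1941080; 1,941,080 required, 1,941,793 in favor — approved.
Class IV: a majority of 1822689 is 911345; 911,345 required, 911,345 in favor — approved.

Approved — every class gave the required vote.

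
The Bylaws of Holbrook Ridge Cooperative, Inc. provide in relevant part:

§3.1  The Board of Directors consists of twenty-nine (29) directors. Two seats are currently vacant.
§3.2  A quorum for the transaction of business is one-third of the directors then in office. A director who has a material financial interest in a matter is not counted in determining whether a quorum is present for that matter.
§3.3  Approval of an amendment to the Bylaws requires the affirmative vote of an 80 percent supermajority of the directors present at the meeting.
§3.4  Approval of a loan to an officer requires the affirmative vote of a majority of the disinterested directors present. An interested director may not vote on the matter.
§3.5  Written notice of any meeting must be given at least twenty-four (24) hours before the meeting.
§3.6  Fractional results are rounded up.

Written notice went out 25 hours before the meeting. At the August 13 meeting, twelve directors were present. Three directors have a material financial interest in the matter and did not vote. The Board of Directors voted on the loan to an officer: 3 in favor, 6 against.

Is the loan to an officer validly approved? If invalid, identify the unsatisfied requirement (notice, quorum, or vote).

Invalid — vote requirement not satisfied.

Notice: 25 hours given; 24 required (25 ≥ 24). Satisfied.
Quorum: 12 present, but the 3 interested directors do not count, leaving 9. Quorum is 9. Satisfied.
Vote: the loan to an officer requires a majority of the disinterested directors present (12 − 3 = 9). A majority of 9 is 5, so 5 affirmative votes are needed; 3 voted in favor. Not satisfied.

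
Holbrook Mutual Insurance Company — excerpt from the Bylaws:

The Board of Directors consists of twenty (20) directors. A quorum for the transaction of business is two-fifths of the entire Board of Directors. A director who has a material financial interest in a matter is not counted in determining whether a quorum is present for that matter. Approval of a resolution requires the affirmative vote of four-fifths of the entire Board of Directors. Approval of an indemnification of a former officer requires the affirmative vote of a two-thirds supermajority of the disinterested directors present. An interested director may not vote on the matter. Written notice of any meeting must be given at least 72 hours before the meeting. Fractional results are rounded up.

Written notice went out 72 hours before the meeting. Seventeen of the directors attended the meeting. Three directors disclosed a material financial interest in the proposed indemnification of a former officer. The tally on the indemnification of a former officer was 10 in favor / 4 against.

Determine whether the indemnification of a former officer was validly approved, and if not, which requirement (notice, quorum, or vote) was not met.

Notice: 72 hours given; 72 required (72 ≥ 72). Satisfied.
Quorum: 17 present, but the 3 interested directors do not count, leaving 14. Quorum is 8. Satisfied.
Vote: the indemnification of a former officer requires two-thirds of the disinterested directors present (17 − 3 = 14). 2/3 of 14 = 9.33, rounded up to 10, so 10 affirmative votes are needed; 10 voted in favor. Satisfied.

Valid — all requirements satisfied.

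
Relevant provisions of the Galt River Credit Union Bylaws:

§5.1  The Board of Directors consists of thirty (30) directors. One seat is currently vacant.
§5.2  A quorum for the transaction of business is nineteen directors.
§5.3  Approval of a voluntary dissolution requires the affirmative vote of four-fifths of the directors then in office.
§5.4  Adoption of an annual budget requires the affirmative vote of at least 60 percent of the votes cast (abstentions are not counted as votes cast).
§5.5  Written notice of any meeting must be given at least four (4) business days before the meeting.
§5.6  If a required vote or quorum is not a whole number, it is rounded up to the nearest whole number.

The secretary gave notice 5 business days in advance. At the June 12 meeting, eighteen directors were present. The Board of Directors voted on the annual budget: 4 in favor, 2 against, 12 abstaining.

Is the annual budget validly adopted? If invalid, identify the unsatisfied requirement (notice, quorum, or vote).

Invalid — quorum requirement not satisfied.

Notice: 5 business days given; 4 required (5 ≥ 4). Satisfied.
Quorum: 18 present; quorum is 19. Not satisfied.
Vote: the annual budget requires three-fifths of the votes cast (18 present − 12 abstaining = 6). 3/5 of 6 = 3.60, rounded up to 4, so 4 affirmative votes are needed; 4 voted in favor. Satisfied. (Moot — without a quorum no business can be validly transacted.)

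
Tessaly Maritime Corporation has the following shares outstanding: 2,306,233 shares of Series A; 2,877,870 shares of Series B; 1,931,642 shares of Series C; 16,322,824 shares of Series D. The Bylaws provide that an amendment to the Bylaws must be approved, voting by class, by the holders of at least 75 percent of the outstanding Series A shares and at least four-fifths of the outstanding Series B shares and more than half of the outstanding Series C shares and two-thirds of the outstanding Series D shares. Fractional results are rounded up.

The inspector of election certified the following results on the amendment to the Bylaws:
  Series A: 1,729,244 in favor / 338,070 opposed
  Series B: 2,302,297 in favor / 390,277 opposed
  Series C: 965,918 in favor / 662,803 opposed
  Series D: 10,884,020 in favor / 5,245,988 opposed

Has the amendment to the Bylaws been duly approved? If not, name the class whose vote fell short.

Not approved — the Series A shares did not give the required vote.

Series A: 3/4 of 2306233 = 1729674.75, rounded up to 1729675; 1,729,675 required, 1,729,244 in favor — not approved.
Series B: 4/5 of 2877870 = 2302296; 2,302,296 required, 2,302,297 in favor — approved.
Series C: a majority of 1931642 is 965822; 965,822 required, 965,918 in favor — approved.
Series D: 2/3 of 16322824 = 10881882.67, rounded up to 10881883; 10,881,883 required, 10,884,020 in favor — approved.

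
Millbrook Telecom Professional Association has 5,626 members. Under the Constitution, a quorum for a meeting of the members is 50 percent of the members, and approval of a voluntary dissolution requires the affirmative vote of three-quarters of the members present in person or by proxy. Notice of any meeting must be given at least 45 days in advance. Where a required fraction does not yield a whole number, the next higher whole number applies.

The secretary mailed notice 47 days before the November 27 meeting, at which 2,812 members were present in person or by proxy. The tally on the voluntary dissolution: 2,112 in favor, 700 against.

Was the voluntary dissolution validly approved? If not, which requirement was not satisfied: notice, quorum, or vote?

Invalid — quorum requirement not satisfied.

Notice: 47 days given; 45 required. Satisfied.
Quorum: 50% of 5,626 = 2,813; 2,812 present. Not satisfied.
Vote: requires three-fourths of those present (2,812); 3/4 of 2812 = 2109, so 2,109 needed; 2,112 in favor. Satisfied.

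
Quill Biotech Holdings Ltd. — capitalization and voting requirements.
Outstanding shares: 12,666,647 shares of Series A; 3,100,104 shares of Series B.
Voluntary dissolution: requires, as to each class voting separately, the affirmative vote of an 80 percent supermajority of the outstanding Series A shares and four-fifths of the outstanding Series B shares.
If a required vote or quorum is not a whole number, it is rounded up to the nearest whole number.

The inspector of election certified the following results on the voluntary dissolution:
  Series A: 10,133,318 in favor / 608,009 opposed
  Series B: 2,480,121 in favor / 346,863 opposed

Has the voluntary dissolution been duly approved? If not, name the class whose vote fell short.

Approved — every class gave the required vote.

Series A: 4/5 of 12666647 = 10133317.60, rounded up to 10133318; 10,133,318 required, 10,133,318 in favor — approved.
Series B: 4/5 of 3100104 = 2480083.20, rounded up to 2480084; 2,480,084 required, 2,480,121 in favor — approved.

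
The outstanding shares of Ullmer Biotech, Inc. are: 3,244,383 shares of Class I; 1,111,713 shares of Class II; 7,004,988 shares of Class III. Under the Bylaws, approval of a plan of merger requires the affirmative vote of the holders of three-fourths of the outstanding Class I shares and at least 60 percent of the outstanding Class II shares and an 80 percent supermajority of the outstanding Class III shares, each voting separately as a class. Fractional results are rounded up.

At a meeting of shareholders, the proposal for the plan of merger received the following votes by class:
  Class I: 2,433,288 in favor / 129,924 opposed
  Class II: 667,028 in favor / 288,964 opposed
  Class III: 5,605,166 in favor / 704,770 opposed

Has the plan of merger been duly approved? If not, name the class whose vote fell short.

Class I: 3/4 of 3244383 = 2433287.25, rounded up to 2433288; 2,433,288 required, 2,433,288 in favor — approved.
Class II: 3/5 of 1111713 = 667027.80, rounded up to 667028; 667,028 required, 667,028 in favor — approved.
Class III: 4/5 of 7004988 = 5603990.40, rounded up to 5603991; 5,603,991 required, 5,605,166 in favor — approved.

Approved — every class gave the required vote.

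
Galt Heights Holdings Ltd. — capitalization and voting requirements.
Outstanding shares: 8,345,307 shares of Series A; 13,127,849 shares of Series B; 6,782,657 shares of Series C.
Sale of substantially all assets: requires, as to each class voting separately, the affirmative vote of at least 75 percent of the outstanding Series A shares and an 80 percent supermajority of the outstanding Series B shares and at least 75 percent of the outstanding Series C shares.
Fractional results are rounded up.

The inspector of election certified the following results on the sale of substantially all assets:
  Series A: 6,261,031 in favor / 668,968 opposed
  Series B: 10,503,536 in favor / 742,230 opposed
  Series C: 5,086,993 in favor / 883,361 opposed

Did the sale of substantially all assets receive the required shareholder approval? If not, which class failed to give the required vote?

Series A: 3/4 of 8345307 = 6258980.25, rounded up to 6258981; 6,258,981 required, 6,261,031 in favor — approved.
Series B: 4/5 of 13127849 = 10502279.20, rounded up to 10502280; 10,502,280 required, 10,503,536 in favor — approved.
Series C: 3/4 of 6782657 = 5086992.75, rounded up to 5086993; 5,086,993 required, 5,086,993 in favor — approved.

Approved — every class gave the required vote.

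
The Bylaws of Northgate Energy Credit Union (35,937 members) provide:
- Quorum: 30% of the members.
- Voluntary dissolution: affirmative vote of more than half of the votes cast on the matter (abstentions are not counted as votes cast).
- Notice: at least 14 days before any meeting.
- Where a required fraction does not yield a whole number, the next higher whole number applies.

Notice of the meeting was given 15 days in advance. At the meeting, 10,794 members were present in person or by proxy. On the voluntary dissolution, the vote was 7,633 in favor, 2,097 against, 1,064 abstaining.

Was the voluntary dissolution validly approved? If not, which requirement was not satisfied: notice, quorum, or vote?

Notice: 15 days given; 14 required. Satisfied.
Quorum: 30% of 35,937 = 10,781.10, rounded up to 10,782; 10,794 present. Satisfied.
Vote: requires a majority of the votes cast (10,794 − 1,064 abstaining = 9,730); a majority of 9730 is 4866, so 4,866 needed; 7,633 in favor. Satisfied.

Valid — all requirements satisfied.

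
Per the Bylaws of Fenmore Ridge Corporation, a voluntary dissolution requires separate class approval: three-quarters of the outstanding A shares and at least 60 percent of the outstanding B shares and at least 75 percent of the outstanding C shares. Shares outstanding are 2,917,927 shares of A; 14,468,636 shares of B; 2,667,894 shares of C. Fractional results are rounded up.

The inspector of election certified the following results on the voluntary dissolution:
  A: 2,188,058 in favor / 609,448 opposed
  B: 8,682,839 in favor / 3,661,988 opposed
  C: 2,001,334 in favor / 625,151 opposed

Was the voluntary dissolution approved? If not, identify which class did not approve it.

Not approved — the A shares did not give the required vote.

A: 3/4 of 2917927 = 2188445.25, rounded up to 2188446; 2,188,446 required, 2,188,058 in favor — not approved.
B: 3/5 of 14468636 = 8681181.60, rounded up to 8681182; 8,681,182 required, 8,682,839 in favor — approved.
C: 3/4 of 2667894 = 2000920.50, rounded up to 2000921; 2,000,921 required, 2,001,334 in favor — approved.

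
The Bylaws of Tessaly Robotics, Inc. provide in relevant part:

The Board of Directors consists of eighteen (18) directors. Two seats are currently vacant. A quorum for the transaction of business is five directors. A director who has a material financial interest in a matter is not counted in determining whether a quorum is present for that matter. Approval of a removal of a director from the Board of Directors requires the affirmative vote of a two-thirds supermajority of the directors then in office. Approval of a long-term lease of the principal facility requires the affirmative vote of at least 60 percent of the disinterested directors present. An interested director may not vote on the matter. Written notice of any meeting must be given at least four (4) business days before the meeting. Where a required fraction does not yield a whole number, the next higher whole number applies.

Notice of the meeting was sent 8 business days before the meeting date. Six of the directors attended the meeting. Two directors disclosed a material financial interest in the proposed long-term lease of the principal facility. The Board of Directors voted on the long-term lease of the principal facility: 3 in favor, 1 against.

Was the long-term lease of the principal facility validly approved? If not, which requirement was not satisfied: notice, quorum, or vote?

Notice: 8 business days given; 4 required (8 ≥ 4). Satisfied.
Quorum: 6 present, but the 2 interested directors do not count, leaving 4. Quorum is 5. Not satisfied.
Vote: the long-term lease of the principal facility requires three-fifths of the disinterested directors present (6 − 2 = 4). 3/5 of 4 = 2.40, rounded up to 3, so 3 affirmative votes are needed; 3 voted in favor. Satisfied. (Moot — without a quorum no business can be validly transacted.)

Invalid — quorum requirement not satisfied.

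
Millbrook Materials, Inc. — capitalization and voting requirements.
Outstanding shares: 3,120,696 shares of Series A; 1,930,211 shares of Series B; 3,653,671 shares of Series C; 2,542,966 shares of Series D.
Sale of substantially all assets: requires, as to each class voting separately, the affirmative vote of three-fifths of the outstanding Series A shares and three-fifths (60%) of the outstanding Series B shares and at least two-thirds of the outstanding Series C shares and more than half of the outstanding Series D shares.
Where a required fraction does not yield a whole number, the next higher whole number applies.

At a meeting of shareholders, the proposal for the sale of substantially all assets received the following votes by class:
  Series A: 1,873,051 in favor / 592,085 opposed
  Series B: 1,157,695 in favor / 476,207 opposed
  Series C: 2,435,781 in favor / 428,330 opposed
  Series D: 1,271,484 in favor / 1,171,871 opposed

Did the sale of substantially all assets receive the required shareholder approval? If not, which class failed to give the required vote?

Series A: 3/5 of 3120696 = 1872417.60, rounded up to 1872418; 1,872,418 required, 1,873,051 in favor — approved.
Series B: 3/5 of 1930211 = 1158126.60, rounded up to 1158127; 1,158,127 required, 1,157,695 in favor — not approved.
Series C: 2/3 of 3653671 = 2435780.67, rounded up to 2435781; 2,435,781 required, 2,435,781 in favor — approved.
Series D: a majority of 2542966 is 1271484; 1,271,484 required, 1,271,484 in favor — approved.

Not approved — the Series B shares did not give the required vote.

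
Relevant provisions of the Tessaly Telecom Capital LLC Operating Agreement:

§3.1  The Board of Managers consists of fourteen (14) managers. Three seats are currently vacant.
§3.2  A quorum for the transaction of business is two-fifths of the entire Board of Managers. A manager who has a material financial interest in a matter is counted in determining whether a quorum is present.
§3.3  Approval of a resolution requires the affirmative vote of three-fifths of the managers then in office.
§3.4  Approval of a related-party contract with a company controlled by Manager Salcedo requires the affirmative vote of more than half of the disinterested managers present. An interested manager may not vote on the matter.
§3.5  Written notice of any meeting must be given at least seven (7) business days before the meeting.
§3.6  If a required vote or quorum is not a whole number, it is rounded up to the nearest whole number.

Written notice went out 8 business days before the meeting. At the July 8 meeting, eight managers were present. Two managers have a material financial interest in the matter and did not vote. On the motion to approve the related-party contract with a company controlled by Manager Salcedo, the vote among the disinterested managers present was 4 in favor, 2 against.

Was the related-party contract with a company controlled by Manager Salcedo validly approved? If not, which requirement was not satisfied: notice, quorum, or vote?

Notice: 8 business days given; 7 required (8 ≥ 7). Satisfied.
Quorum: 8 present (interested managers count toward quorum); quorum is 6. Satisfied.
Vote: the related-party contract with a company controlled by Manager Salcedo requires a majority of the disinterested managers present (8 − 2 = 6). A majority of 6 is 4, so 4 affirmative votes are needed; 4 voted in favor. Satisfied.

Valid — all requirements satisfied.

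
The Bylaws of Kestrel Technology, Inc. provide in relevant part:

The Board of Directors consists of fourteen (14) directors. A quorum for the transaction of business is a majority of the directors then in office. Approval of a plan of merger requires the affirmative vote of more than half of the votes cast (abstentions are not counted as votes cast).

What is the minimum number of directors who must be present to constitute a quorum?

A majority of 14 is 8.

8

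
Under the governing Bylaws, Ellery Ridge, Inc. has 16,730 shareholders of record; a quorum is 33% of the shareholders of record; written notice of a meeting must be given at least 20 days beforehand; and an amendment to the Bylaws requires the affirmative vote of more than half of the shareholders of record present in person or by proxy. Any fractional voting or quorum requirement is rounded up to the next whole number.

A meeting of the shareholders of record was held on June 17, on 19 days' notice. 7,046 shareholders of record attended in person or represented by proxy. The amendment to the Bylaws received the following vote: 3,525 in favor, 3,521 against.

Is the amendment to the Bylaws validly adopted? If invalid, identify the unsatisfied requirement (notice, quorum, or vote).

Invalid — notice requirement not satisfied.

Notice: 19 days given; 20 required. Not satisfied.
Quorum: 33% of 16,730 = 5,520.90, rounded up to 5,521; 7,046 present. Satisfied.
Vote: requires a majority of those present (7,046); a majority of 7046 is 3524, so 3,524 needed; 3,525 in favor. Satisfied.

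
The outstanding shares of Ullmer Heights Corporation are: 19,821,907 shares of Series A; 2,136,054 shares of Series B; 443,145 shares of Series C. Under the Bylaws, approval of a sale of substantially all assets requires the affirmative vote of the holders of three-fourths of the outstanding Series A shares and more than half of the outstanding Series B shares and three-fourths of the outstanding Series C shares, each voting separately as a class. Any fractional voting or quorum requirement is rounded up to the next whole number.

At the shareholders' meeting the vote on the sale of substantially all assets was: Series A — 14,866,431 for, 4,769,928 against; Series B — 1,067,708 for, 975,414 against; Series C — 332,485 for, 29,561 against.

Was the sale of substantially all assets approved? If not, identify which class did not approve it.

Series A: 3/4 of 19821907 = 14866430.25, rounded up to 14866431; 14,866,431 required, 14,866,431 in favor — approved.
Series B: a majority of 2136054 is 1068028; 1,068,028 required, 1,067,708 in favor — not approved.
Series C: 3/4 of 443145 = 332358.75, rounded up to 332359; 332,359 required, 332,485 in favor — approved.

Not approved — the Series B shares did not give the required vote.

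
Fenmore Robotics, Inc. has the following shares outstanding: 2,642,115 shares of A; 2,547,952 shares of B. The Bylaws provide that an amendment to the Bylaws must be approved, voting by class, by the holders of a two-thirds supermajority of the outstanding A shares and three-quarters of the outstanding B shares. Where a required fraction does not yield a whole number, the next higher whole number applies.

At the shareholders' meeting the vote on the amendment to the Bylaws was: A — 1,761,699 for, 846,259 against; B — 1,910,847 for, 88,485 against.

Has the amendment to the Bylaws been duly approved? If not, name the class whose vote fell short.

A: 2/3 of 2642115 = 1761410; 1,761,410 required, 1,761,699 in favor — approved.
B: 3/4 of 2547952 = 1910964; 1,910,964 required, 1,910,847 in favor — not approved.

Not approved — the B shares did not give the required vote.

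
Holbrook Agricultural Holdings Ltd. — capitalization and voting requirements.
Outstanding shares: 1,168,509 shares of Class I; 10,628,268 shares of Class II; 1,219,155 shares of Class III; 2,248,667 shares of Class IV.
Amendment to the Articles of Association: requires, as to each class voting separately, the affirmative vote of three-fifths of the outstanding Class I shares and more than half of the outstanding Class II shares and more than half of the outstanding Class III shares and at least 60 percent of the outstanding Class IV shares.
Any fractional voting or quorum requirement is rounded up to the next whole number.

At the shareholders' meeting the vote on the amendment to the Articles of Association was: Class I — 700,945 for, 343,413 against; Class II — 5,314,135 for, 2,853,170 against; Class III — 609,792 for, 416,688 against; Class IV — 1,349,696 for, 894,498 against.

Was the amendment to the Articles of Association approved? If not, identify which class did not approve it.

Class I: 3/5 of 1168509 = 701105.40, rounded up to 701106; 701,106 required, 700,945 in favor — not approved.
Class II: a majority of 10628268 is 5314135; 5,314,135 required, 5,314,135 in favor — approved.
Class III: a majority of 1219155 is 609578; 609,578 required, 609,792 in favor — approved.
Class IV: 3/5 of 2248667 = 1349200.20, rounded up to 1349201; 1,349,201 required, 1,349,696 in favor — approved.

Not approved — the Class I shares did not give the required vote.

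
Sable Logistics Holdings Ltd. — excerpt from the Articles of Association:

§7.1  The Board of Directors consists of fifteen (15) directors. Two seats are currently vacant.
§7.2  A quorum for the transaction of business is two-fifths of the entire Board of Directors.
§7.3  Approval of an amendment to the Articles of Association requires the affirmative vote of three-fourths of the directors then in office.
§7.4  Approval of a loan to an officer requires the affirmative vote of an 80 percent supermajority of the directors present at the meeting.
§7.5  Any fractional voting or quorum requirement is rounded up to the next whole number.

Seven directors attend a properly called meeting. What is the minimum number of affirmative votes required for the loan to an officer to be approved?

The loan to an officer requires four-fifths of the directors present (7).
4/5 of 7 = 5.60, rounded up to 6.

6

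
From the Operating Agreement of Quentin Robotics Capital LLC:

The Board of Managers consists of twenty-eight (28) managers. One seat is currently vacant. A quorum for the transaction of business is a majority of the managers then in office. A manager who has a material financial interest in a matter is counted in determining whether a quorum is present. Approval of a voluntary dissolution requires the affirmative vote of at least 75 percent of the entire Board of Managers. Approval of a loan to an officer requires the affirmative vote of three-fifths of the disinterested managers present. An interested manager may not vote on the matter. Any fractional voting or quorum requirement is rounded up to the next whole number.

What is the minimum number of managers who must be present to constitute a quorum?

14

A majority of 27 is 14.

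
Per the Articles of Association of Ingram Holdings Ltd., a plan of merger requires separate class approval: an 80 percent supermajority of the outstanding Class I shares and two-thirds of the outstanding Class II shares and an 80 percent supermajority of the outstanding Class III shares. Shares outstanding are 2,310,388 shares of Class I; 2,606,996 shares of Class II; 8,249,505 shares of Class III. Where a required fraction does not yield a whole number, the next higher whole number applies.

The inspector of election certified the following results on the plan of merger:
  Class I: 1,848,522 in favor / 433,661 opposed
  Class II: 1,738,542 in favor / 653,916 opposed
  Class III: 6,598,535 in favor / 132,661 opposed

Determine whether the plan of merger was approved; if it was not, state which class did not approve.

Class I: 4/5 of 2310388 = 1848310.40, rounded up to 1848311; 1,848,311 required, 1,848,522 in favor — approved.
Class II: 2/3 of 2606996 = 1737997.33, rounded up to 1737998; 1,737,998 required, 1,738,542 in favor — approved.
Class III: 4/5 of 8249505 = 6599604; 6,599,604 required, 6,598,535 in favor — not approved.

Not approved — the Class III shares did not give the required vote.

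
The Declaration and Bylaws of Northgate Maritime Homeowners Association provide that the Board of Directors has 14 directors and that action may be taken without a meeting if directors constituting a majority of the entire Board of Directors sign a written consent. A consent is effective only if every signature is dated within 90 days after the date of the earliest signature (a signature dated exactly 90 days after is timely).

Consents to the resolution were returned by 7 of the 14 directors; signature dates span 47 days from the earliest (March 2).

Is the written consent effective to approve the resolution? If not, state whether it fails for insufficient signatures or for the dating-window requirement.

Not effective — insufficient signatures.

Signatures required: a majority of 14 — a majority of 14 is 8, so 8 needed; 7 signed. Insufficient.
Dating window: the latest signature is 47 days after the earliest; the limit is 90 days. Within the window.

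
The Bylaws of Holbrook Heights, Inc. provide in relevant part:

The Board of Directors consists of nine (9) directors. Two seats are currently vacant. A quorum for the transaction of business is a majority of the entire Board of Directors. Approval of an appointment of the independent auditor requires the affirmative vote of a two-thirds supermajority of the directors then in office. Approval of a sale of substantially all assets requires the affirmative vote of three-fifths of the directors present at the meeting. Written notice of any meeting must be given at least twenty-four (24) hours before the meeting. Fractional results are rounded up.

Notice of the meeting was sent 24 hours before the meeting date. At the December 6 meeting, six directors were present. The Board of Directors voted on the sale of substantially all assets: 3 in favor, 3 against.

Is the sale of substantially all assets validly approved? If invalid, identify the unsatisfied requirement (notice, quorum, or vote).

Invalid — vote requirement not satisfied.

Notice: 24 hours given; 24 required (24 ≥ 24). Satisfied.
Quorum: 6 present; quorum is 5. Satisfied.
Vote: the sale of substantially all assets requires three-fifths of the directors present (6). 3/5 of 6 = 3.60, rounded up to 4, so 4 affirmative votes are needed; 3 voted in favor. Not satisfied.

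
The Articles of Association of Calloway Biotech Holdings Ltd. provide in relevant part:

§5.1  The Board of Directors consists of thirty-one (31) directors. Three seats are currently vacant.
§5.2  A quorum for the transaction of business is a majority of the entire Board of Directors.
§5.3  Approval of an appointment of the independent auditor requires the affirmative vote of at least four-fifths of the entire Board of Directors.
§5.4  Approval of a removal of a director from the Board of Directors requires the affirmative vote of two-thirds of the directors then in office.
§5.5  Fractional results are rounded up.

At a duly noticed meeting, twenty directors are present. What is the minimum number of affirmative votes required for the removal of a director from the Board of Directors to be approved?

The removal of a director from the Board of Directors requires two-thirds of the directors then in office (28).
2/3 of 28 = 18.67, rounded up to 19.

19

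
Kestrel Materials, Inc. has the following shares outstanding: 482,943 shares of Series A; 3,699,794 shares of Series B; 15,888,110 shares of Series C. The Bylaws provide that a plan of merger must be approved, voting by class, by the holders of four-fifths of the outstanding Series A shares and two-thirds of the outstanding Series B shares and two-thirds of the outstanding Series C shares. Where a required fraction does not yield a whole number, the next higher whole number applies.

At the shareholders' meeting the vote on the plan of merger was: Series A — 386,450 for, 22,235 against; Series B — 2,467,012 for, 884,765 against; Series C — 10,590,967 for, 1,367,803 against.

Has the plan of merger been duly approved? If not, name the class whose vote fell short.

Not approved — the Series C shares did not give the required vote.

Series A: 4/5 of 482943 = 386354.40, rounded up to 386355; 386,355 required, 386,450 in favor — approved.
Series B: 2/3 of 3699794 = 2466529.33, rounded up to 2466530; 2,466,530 required, 2,467,012 in favor — approved.
Series C: 2/3 of 15888110 = 10592073.33, rounded up to 10592074; 10,592,074 required, 10,590,967 in favor — not approved.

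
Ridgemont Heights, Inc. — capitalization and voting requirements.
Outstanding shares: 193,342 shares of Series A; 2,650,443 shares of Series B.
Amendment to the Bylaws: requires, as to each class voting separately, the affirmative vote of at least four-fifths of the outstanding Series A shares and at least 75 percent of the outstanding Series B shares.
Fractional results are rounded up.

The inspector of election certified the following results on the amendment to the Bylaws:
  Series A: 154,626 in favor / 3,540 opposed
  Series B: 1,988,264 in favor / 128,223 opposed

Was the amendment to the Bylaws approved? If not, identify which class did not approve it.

Not approved — the Series A shares did not give the required vote.

Series A: 4/5 of 193342 = 154673.60, rounded up to 154674; 154,674 required, 154,626 in favor — not approved.
Series B: 3/4 of 2650443 = 1987832.25, rounded up to 1987833; 1,987,833 required, 1,988,264 in favor — approved.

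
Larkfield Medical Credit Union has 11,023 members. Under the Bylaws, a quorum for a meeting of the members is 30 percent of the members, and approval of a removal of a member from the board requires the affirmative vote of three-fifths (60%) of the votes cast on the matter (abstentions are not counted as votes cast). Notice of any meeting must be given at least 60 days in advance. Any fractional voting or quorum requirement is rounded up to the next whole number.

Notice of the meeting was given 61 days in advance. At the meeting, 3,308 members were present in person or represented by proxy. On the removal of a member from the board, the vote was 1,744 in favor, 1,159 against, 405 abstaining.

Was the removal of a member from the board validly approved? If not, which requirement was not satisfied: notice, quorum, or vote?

Notice: 61 days given; 60 required. Satisfied.
Quorum: 30% of 11,023 = 3,306.90, rounded up to 3,307; 3,308 present. Satisfied.
Vote: requires three-fifths of the votes cast (3,308 − 405 abstaining = 2,903); 3/5 of 2903 = 1741.80, rounded up to 1742, so 1,742 needed; 1,744 in favor. Satisfied.

Valid — all requirements satisfied.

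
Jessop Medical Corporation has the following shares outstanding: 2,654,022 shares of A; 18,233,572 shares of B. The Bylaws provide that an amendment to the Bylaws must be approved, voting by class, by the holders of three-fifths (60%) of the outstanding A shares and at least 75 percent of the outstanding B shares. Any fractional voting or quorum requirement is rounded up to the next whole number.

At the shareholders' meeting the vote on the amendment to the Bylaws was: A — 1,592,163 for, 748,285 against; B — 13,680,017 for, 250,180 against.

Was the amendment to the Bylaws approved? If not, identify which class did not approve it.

A: 3/5 of 2654022 = 1592413.20, rounded up to 1592414; 1,592,414 required, 1,592,163 in favor — not approved.
B: 3/4 of 18233572 = 13675179; 13,675,179 required, 13,680,017 in favor — approved.

Not approved — the A shares did not give the required vote.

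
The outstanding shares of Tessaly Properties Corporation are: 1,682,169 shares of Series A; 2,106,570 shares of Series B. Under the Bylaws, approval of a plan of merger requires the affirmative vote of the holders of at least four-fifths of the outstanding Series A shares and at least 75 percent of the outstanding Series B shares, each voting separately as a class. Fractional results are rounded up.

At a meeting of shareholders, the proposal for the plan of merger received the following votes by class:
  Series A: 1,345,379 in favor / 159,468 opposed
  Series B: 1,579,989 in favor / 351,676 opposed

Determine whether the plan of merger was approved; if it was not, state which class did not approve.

Not approved — the Series A shares did not give the required vote.

Series A: 4/5 of 1682169 = 1345735.20, rounded up to 1345736; 1,345,736 required, 1,345,379 in favor — not approved.
Series B: 3/4 of 2106570 = 1579927.50, rounded up to 1579928; 1,579,928 required, 1,579,989 in favor — approved.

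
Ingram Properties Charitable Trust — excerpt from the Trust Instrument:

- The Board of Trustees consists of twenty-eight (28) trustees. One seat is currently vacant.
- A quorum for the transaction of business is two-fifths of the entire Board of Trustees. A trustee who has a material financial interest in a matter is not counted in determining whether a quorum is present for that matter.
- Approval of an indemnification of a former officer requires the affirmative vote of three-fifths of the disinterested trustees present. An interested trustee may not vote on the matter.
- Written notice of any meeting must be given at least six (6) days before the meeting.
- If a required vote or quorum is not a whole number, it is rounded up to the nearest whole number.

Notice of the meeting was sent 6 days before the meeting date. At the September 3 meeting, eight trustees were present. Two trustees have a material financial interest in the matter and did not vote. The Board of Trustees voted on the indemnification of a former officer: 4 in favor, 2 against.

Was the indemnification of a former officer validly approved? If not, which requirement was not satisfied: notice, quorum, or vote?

Invalid — quorum requirement not satisfied.

Notice: 6 days given; 6 required (6 ≥ 6). Satisfied.
Quorum: 8 present, but the 2 interested trustees do not count, leaving 6. Quorum is 12. Not satisfied.
Vote: the indemnification of a former officer requires three-fifths of the disinterested trustees present (8 − 2 = 6). 3/5 of 6 = 3.60, rounded up to 4, so 4 affirmative votes are needed; 4 voted in favor. Satisfied. (Moot — without a quorum no business can be validly transacted.)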